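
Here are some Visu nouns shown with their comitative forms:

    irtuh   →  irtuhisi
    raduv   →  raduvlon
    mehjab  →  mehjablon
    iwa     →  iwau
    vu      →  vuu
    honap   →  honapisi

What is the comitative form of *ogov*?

Looking at the final sound of each stem: -isi when the stem ends in a voiceless consonant (*irtuh*, *honap*); -lon when the stem ends in a voiced consonant (*raduv*, *mehjab*); -u when the stem ends in a vowel (*iwa*, *vu*).
*ogov* — final sound /v/ (a voiced consonant) → -lon → *ogovlon*.

ogovlon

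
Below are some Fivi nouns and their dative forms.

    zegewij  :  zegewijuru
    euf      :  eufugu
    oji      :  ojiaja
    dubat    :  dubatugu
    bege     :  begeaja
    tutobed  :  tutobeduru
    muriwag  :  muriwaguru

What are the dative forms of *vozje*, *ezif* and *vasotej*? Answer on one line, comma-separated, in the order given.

vozjeaja, ezifugu, vasotejuru

The pattern is voicing of the final sound: -ugu when the stem ends in a voiceless consonant (*euf*, *dubat*); -uru when the stem ends in a voiced consonant (*zegewij*, *tutobed*, *muriwag*); -aja when the stem ends in a vowel (*oji*, *bege*).
*vozje* — final sound /e/ (a vowel) → -aja → *vozjeaja*.
*ezif* — final sound /f/ (a voiceless consonant) → -ugu → *ezifugu*.
Since the final sound of *vasotej* is /j/ (a voiced consonant), it takes -uru, giving *vasotejuru*.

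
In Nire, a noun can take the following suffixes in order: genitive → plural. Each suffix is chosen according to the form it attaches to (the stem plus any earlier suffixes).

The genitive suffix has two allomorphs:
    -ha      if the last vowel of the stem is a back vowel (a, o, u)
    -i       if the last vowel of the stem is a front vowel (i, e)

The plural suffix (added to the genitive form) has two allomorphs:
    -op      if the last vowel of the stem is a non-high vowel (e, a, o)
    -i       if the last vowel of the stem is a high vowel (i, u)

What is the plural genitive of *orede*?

*orede* — last vowel /e/ (a front vowel) → -i → *oredei*.
The last vowel of the genitive form *oredei* is /i/, which is a high vowel, so the plural suffix is -i, giving *oredeii*.

oredeii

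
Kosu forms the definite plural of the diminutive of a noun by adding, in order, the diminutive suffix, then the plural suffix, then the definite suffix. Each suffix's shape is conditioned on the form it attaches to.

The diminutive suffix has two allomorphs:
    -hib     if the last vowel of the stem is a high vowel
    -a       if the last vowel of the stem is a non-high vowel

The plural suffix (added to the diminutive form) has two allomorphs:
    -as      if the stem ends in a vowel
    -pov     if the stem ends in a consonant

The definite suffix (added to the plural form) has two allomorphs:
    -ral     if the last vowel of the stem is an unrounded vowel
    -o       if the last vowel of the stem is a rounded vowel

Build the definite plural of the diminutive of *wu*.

wuhibpovo

Since the last vowel of *wu* is /u/ (a high vowel), it takes -hib, giving *wuhib*.
The diminutive form *wuhib*: final sound = /b/, a consonant → -pov → *wuhibpov*.
The last vowel of the plural form *wuhibpov* is /o/, which is a rounded vowel, so the definite suffix is -o, giving *wuhibpovo*.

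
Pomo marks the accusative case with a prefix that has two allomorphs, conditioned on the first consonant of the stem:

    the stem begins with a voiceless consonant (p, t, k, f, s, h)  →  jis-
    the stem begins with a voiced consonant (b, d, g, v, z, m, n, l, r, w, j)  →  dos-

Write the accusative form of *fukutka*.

jisfukutka

Since the first consonant of *fukutka* is /f/ (voiceless), it takes jis-, giving *jisfukutka*.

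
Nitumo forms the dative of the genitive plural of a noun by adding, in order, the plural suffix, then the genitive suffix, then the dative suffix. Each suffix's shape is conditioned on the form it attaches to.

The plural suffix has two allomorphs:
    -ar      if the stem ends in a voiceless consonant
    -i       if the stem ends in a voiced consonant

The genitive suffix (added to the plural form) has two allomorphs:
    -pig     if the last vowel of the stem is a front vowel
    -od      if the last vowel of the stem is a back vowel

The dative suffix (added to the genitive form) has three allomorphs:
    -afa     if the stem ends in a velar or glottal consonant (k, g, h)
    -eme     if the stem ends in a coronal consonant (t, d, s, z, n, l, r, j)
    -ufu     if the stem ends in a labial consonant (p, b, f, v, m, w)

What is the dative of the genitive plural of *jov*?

Since the final consonant of *jov* is /v/ (voiced), it takes -i, giving *jovi*.
The last vowel of the plural form *jovi* is /i/, which is a front vowel, so the genitive suffix is -pig, giving *jovipig*.
The final consonant of the genitive form *jovipig* is /g/, which is velar/glottal, so the dative suffix is -afa, giving *jovipigafa*.

jovipigafa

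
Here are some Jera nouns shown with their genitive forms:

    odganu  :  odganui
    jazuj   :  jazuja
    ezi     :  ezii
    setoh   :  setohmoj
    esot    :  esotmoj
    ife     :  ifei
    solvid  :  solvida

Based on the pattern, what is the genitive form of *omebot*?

omebotmoj

The pattern is voicing of the final sound: -moj when the stem ends in a voiceless consonant (*setoh*, *esot*); -a when the stem ends in a voiced consonant (*jazuj*, *solvid*); -i when the stem ends in a vowel (*odganu*, *ezi*, *ife*).
Since the final sound of *omebot* is /t/ (a voiceless consonant), it takes -moj, giving *omebotmoj*.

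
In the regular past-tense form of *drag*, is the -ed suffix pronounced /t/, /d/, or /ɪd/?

The stem *drag* ends in a voiced sound other than /d/.
The -ed suffix is realized as /ɪd/ after /t, d/; as /t/ after other voiceless consonants; and as /d/ after other voiced sounds.
So -ed on *drag* is pronounced /d/.

/d/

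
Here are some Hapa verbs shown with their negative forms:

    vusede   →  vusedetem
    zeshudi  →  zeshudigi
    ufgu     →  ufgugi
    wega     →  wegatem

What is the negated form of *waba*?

The alternation tracks the last vowel of the stem — -gi when the last vowel of the stem is a high vowel (*zeshudi*, *ufgu*); -tem when the last vowel of the stem is a non-high vowel (*vusede*, *wega*).
*waba* — last vowel /a/ (a non-high vowel) → -tem → *wabatem*.

wabatem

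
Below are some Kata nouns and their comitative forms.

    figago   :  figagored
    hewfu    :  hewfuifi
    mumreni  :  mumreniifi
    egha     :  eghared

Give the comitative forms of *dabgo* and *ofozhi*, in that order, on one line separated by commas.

The pattern is height harmony: -ifi when the last vowel of the stem is a high vowel (*hewfu*, *mumreni*); -red when the last vowel of the stem is a non-high vowel (*figago*, *egha*).
Since the last vowel of *dabgo* is /o/ (a non-high vowel), it takes -red, giving *dabgored*.
*ofozhi*: last vowel = /i/, a high vowel → -ifi → *ofozhiifi*.

dabgored, ofozhiifi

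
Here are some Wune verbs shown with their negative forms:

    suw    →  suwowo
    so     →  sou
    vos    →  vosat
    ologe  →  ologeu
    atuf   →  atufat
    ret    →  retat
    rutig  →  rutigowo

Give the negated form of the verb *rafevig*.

The alternation tracks the final sound of the stem — -at when the stem ends in a voiceless consonant (*vos*, *atuf*, *ret*); -owo when the stem ends in a voiced consonant (*suw*, *rutig*); -u when the stem ends in a vowel (*so*, *ologe*).
*rafevig*: final sound = /g/, a voiced consonant → -owo → *rafevigowo*.

rafevigowo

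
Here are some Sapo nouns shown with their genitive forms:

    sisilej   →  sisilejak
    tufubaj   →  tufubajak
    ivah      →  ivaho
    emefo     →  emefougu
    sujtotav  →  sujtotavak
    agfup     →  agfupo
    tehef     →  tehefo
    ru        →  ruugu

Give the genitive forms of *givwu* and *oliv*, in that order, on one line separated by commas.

givwuugu, olivak

Looking at the final sound of each stem: -o when the stem ends in a voiceless consonant (*ivah*, *agfup*, *tehef*); -ak when the stem ends in a voiced consonant (*sisilej*, *tufubaj*, *sujtotav*); -ugu when the stem ends in a vowel (*emefo*, *ru*).
*givwu*: final sound = /u/, a vowel → -ugu → *givwuugu*.
*oliv*: final sound = /v/, a voiced consonant → -ak → *olivak*.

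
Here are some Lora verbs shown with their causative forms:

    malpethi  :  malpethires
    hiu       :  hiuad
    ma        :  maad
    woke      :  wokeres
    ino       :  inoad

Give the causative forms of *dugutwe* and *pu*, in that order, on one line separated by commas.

dugutweres, puad

The pattern is front/back vowel harmony: -res when the last vowel of the stem is a front vowel (*malpethi*, *woke*); -ad when the last vowel of the stem is a back vowel (*hiu*, *ma*, *ino*).
*dugutwe*: last vowel = /e/, a front vowel → -res → *dugutweres*.
Since the last vowel of *pu* is /u/ (a back vowel), it takes -ad, giving *puad*.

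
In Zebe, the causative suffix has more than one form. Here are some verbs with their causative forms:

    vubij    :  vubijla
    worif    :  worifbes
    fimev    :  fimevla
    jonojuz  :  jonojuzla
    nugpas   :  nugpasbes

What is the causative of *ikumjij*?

The alternation tracks the final consonant of the stem — -bes when the stem ends in a voiceless consonant (*worif*, *nugpas*); -la when the stem ends in a voiced consonant (*vubij*, *fimev*, *jonojuz*).
*ikumjij* — final consonant /j/ (voiced) → -la → *ikumjijla*.

ikumjijla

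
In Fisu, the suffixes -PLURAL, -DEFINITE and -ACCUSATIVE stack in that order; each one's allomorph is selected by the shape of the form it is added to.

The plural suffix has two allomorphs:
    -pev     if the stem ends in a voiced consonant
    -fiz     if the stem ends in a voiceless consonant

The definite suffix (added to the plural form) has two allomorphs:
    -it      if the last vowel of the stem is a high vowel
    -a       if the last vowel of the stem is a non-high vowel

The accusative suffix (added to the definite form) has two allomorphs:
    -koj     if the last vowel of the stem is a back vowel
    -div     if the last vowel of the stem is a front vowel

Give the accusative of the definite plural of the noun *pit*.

Since the final consonant of *pit* is /t/ (voiceless), it takes -fiz, giving *pitfiz*.
The plural form *pitfiz* — last vowel /i/ (a high vowel) → -it → *pitfizit*.
The last vowel of the definite form *pitfizit* is /i/, which is a front vowel, so the accusative suffix is -div, giving *pitfizitdiv*.

pitfizitdiv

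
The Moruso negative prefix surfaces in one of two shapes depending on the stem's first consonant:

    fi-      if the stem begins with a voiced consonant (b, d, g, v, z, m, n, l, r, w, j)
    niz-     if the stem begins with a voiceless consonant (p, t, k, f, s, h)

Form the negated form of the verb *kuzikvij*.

nizkuzikvij

Since the first consonant of *kuzikvij* is /k/ (voiceless), it takes niz-, giving *nizkuzikvij*.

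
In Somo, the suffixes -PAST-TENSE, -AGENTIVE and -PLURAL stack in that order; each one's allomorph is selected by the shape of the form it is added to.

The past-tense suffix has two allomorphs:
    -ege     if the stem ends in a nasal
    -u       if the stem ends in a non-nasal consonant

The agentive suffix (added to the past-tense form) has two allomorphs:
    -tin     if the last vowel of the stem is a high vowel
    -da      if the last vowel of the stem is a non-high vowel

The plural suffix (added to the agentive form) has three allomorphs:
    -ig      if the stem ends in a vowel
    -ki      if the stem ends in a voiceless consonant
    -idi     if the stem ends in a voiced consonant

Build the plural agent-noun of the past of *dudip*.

dudiputinidi

*dudip*: final consonant = /p/, non-nasal → -u → *dudipu*.
The past-tense form *dudipu* — last vowel /u/ (a high vowel) → -tin → *dudiputin*.
The agentive form *dudiputin*: final sound = /n/, a voiced consonant → -idi → *dudiputinidi*.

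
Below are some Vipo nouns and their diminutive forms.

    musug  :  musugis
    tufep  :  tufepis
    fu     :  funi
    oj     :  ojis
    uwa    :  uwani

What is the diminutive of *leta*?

The alternation tracks the final sound of the stem — -is when the stem ends in a consonant (*musug*, *tufep*, *oj*); -ni when the stem ends in a vowel (*fu*, *uwa*).
The final sound of *leta* is /a/, which is a vowel, so the suffix is -ni, giving *letani*.

letani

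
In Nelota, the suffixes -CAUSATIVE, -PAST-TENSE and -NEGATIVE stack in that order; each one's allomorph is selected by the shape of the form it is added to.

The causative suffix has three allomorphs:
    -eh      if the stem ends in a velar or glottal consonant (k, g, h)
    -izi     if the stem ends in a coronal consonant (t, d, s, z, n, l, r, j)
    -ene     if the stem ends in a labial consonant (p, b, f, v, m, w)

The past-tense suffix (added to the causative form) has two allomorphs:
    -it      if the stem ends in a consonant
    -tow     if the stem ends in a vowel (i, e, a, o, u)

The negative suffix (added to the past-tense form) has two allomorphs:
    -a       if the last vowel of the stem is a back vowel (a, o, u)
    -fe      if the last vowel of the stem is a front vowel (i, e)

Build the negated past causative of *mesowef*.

mesowefenetowa

The final consonant of *mesowef* is /f/, which is labial, so the causative suffix is -ene, giving *mesowefene*.
The causative form *mesowefene* — final sound /e/ (a vowel) → -tow → *mesowefenetow*.
Since the last vowel of the past-tense form *mesowefenetow* is /o/ (a back vowel), it takes -a, giving *mesowefenetowa*.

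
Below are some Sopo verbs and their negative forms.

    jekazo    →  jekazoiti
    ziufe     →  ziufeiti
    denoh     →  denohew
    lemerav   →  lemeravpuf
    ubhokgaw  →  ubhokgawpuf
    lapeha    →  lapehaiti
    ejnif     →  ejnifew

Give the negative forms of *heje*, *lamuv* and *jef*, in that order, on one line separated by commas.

The suffix is conditioned by the final sound: -ew when the stem ends in a voiceless consonant (*denoh*, *ejnif*); -puf when the stem ends in a voiced consonant (*lemerav*, *ubhokgaw*); -iti when the stem ends in a vowel (*jekazo*, *ziufe*, *lapeha*).
*heje*: final sound = /e/, a vowel → -iti → *hejeiti*.
*lamuv*: final sound = /v/, a voiced consonant → -puf → *lamuvpuf*.
Since the final sound of *jef* is /f/ (a voiceless consonant), it takes -ew, giving *jefew*.

hejeiti, lamuvpuf, jefew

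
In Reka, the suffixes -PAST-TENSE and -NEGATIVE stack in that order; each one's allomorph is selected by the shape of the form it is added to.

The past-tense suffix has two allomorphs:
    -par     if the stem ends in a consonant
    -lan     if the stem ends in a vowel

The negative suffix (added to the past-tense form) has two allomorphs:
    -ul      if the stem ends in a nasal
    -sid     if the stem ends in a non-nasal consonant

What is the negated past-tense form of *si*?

Since the final sound of *si* is /i/ (a vowel), it takes -lan, giving *silan*.
The past-tense form *silan* — final consonant /n/ (a nasal) → -ul → *silanul*.

silanul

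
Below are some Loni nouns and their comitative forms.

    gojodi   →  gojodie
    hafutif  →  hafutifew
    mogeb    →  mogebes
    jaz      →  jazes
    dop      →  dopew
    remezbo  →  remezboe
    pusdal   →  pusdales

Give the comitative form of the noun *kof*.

The alternation tracks the final sound of the stem — -ew when the stem ends in a voiceless consonant (*hafutif*, *dop*); -es when the stem ends in a voiced consonant (*mogeb*, *jaz*, *pusdal*); -e when the stem ends in a vowel (*gojodi*, *remezbo*).
*kof* — final sound /f/ (a voiceless consonant) → -ew → *kofew*.

kofew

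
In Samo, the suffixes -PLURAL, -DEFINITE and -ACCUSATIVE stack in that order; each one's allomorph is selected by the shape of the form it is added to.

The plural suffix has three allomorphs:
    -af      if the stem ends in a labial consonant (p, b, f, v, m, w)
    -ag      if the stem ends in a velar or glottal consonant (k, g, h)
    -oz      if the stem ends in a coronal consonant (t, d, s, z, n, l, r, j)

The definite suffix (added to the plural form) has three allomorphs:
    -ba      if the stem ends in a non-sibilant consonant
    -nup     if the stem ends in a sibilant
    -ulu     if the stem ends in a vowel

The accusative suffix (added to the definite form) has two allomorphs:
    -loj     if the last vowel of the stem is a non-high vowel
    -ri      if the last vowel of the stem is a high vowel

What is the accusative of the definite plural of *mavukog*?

mavukogagbaloj

Since the final consonant of *mavukog* is /g/ (velar/glottal), it takes -ag, giving *mavukogag*.
The plural form *mavukogag*: final sound = /g/, a non-sibilant consonant → -ba → *mavukogagba*.
The definite form *mavukogagba* — last vowel /a/ (a non-high vowel) → -loj → *mavukogagbaloj*.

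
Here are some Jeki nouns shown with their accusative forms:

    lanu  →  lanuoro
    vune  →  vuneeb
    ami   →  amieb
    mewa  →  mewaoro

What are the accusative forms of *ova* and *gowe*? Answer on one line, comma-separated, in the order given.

The pattern is front/back vowel harmony: -eb when the last vowel of the stem is a front vowel (*vune*, *ami*); -oro when the last vowel of the stem is a back vowel (*lanu*, *mewa*).
The last vowel of *ova* is /a/, which is a back vowel, so the suffix is -oro, giving *ovaoro*.
*gowe*: last vowel = /e/, a front vowel → -eb → *goweeb*.

ovaoro, goweeb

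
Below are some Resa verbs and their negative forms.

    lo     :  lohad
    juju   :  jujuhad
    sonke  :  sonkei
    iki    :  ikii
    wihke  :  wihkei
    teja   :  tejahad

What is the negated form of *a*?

The suffix is conditioned by the last vowel: -i when the last vowel of the stem is a front vowel (*sonke*, *iki*, *wihke*); -had when the last vowel of the stem is a back vowel (*lo*, *juju*, *teja*).
*a*: last vowel = /a/, a back vowel → -had → *ahad*.

ahad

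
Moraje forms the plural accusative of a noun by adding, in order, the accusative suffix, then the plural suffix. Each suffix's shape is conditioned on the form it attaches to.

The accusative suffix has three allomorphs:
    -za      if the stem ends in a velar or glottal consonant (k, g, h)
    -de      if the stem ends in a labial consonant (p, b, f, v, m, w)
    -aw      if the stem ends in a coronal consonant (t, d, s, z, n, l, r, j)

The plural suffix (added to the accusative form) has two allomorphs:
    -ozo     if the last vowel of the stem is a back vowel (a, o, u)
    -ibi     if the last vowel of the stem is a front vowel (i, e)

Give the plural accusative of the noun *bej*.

bejawozo

*bej*: final consonant = /j/, coronal → -aw → *bejaw*.
The accusative form *bejaw*: last vowel = /a/, a back vowel → -ozo → *bejawozo*.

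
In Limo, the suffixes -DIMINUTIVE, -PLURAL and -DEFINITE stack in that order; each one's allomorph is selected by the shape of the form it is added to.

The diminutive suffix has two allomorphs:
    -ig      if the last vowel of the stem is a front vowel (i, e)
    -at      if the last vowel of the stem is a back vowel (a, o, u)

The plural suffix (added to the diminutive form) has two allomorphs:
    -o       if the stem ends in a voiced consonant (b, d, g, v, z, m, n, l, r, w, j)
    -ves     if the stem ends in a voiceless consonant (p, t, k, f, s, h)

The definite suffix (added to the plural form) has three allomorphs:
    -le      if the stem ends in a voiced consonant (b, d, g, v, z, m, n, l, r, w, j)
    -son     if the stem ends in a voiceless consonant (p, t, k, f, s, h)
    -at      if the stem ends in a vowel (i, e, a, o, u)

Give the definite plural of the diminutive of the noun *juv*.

*juv*: last vowel = /u/, a back vowel → -at → *juvat*.
Since the final consonant of the diminutive form *juvat* is /t/ (voiceless), it takes -ves, giving *juvatves*.
The plural form *juvatves* — final sound /s/ (a voiceless consonant) → -son → *juvatvesson*.

juvatvesson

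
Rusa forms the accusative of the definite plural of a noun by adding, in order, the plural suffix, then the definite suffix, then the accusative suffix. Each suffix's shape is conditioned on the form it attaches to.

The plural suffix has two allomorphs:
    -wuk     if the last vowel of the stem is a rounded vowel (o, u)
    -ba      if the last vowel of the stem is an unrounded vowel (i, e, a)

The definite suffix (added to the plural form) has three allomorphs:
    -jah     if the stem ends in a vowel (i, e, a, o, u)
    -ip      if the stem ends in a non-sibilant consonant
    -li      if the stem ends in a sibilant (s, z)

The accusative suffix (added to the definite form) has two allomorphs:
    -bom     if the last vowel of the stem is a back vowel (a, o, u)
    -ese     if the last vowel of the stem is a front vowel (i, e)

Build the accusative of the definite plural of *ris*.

*ris* — last vowel /i/ (an unrounded vowel) → -ba → *risba*.
The final sound of the plural form *risba* is /a/, which is a vowel, so the definite suffix is -jah, giving *risbajah*.
The last vowel of the definite form *risbajah* is /a/, which is a back vowel, so the accusative suffix is -bom, giving *risbajahbom*.

risbajahbom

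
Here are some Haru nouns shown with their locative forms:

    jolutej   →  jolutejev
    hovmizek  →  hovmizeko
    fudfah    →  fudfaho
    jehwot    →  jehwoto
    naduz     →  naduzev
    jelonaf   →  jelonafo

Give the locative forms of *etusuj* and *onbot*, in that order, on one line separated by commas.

The pattern is voicing of the final consonant: -o when the stem ends in a voiceless consonant (*hovmizek*, *fudfah*, *jehwot*, *jelonaf*); -ev when the stem ends in a voiced consonant (*jolutej*, *naduz*).
*etusuj*: final consonant = /j/, voiced → -ev → *etusujev*.
*onbot*: final consonant = /t/, voiceless → -o → *onboto*.

etusujev, onboto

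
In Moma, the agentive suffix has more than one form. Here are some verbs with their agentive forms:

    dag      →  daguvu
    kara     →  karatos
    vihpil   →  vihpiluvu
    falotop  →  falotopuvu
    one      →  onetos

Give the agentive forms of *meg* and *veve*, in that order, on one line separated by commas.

The pattern is consonant vs. vowel: -uvu when the stem ends in a consonant (*dag*, *vihpil*, *falotop*); -tos when the stem ends in a vowel (*kara*, *one*).
*meg*: final sound = /g/, a consonant → -uvu → *meguvu*.
*veve*: final sound = /e/, a vowel → -tos → *vevetos*.

meguvu, vevetos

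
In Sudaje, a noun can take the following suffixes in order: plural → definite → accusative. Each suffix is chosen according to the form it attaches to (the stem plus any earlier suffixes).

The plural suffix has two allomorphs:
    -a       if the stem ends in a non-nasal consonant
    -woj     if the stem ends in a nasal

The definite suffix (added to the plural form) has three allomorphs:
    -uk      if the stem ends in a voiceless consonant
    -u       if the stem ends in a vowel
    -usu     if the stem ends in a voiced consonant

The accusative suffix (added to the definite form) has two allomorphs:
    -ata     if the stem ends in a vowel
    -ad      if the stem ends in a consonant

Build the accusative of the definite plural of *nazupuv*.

nazupuvauata

*nazupuv* — final consonant /v/ (non-nasal) → -a → *nazupuva*.
The plural form *nazupuva*: final sound = /a/, a vowel → -u → *nazupuvau*.
The final sound of the definite form *nazupuvau* is /u/, which is a vowel, so the accusative suffix is -ata, giving *nazupuvauata*.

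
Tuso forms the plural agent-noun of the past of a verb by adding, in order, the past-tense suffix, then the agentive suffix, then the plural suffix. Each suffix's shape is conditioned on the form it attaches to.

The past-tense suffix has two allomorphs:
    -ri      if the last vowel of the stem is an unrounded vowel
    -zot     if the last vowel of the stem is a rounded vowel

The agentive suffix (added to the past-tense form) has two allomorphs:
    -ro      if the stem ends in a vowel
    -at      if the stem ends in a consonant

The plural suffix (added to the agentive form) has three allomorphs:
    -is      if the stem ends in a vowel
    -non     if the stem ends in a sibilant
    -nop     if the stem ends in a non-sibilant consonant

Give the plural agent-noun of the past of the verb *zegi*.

*zegi* — last vowel /i/ (an unrounded vowel) → -ri → *zegiri*.
Since the final sound of the past-tense form *zegiri* is /i/ (a vowel), it takes -ro, giving *zegiriro*.
The agentive form *zegiriro* — final sound /o/ (a vowel) → -is → *zegirirois*.

zegirirois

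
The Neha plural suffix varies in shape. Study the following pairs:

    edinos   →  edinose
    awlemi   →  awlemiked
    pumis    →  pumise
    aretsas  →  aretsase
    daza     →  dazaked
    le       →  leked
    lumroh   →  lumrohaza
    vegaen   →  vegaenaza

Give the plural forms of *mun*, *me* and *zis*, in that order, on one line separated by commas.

The pattern is sibilance of the final sound: -e when the stem ends in a sibilant (*edinos*, *pumis*, *aretsas*); -aza when the stem ends in a non-sibilant consonant (*lumroh*, *vegaen*); -ked when the stem ends in a vowel (*awlemi*, *daza*, *le*).
The final sound of *mun* is /n/, which is a non-sibilant consonant, so the suffix is -aza, giving *munaza*.
*me* — final sound /e/ (a vowel) → -ked → *meked*.
Since the final sound of *zis* is /s/ (a sibilant), it takes -e, giving *zise*.

munaza, meked, zise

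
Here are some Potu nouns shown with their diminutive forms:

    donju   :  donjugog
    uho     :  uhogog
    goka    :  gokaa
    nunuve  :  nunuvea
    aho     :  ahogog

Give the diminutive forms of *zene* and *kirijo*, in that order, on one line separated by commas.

Looking at the last vowel of each stem: -gog when the last vowel of the stem is a rounded vowel (*donju*, *uho*, *aho*); -a when the last vowel of the stem is an unrounded vowel (*goka*, *nunuve*).
The last vowel of *zene* is /e/, which is an unrounded vowel, so the suffix is -a, giving *zenea*.
Since the last vowel of *kirijo* is /o/ (a rounded vowel), it takes -gog, giving *kirijogog*.

zenea, kirijogog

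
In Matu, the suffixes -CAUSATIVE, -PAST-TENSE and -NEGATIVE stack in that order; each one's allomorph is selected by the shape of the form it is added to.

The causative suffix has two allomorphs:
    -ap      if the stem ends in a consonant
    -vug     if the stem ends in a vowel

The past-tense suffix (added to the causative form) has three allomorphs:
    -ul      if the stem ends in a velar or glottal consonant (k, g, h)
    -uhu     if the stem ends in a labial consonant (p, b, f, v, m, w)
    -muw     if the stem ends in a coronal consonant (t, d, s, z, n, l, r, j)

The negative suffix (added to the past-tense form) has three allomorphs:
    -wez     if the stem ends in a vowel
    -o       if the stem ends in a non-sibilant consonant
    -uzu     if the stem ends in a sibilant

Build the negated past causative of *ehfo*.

*ehfo* — final sound /o/ (a vowel) → -vug → *ehfovug*.
The causative form *ehfovug* — final consonant /g/ (velar/glottal) → -ul → *ehfovugul*.
The past-tense form *ehfovugul* — final sound /l/ (a non-sibilant consonant) → -o → *ehfovugulo*.

ehfovugulo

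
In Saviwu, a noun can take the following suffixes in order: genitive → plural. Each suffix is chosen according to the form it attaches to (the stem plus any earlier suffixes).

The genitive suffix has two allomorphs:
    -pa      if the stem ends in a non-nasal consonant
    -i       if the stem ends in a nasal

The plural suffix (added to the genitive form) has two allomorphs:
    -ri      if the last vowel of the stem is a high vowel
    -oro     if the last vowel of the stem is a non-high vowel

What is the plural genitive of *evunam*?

Since the final consonant of *evunam* is /m/ (a nasal), it takes -i, giving *evunami*.
The genitive form *evunami* — last vowel /i/ (a high vowel) → -ri → *evunamiri*.

evunamiri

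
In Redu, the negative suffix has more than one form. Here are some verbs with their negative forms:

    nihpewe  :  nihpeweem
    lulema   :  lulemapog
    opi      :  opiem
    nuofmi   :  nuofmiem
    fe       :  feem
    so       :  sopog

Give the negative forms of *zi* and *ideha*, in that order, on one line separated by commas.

The pattern is front/back vowel harmony: -em when the last vowel of the stem is a front vowel (*nihpewe*, *opi*, *nuofmi*, *fe*); -pog when the last vowel of the stem is a back vowel (*lulema*, *so*).
The last vowel of *zi* is /i/, which is a front vowel, so the suffix is -em, giving *ziem*.
Since the last vowel of *ideha* is /a/ (a back vowel), it takes -pog, giving *idehapog*.

ziem, idehapog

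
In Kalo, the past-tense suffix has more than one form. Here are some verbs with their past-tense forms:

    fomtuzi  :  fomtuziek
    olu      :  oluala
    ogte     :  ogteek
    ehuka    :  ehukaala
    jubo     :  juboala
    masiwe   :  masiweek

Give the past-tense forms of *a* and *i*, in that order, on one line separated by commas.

The alternation tracks the last vowel of the stem — -ek when the last vowel of the stem is a front vowel (*fomtuzi*, *ogte*, *masiwe*); -ala when the last vowel of the stem is a back vowel (*olu*, *ehuka*, *jubo*).
The last vowel of *a* is /a/, which is a back vowel, so the suffix is -ala, giving *aala*.
*i* — last vowel /i/ (a front vowel) → -ek → *iek*.

aala, iek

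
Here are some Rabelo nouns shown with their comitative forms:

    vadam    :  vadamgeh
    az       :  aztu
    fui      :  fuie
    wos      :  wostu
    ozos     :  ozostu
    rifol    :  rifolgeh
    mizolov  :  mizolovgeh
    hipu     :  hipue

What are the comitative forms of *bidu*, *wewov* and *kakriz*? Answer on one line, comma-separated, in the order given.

The pattern is sibilance of the final sound: -tu when the stem ends in a sibilant (*az*, *wos*, *ozos*); -geh when the stem ends in a non-sibilant consonant (*vadam*, *rifol*, *mizolov*); -e when the stem ends in a vowel (*fui*, *hipu*).
*bidu*: final sound = /u/, a vowel → -e → *bidue*.
The final sound of *wewov* is /v/, which is a non-sibilant consonant, so the suffix is -geh, giving *wewovgeh*.
The final sound of *kakriz* is /z/, which is a sibilant, so the suffix is -tu, giving *kakriztu*.

bidue, wewovgeh, kakriztu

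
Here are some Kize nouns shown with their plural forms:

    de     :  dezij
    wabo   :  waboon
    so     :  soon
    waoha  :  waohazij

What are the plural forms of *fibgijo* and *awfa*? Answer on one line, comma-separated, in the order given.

The pattern is rounding harmony: -on when the last vowel of the stem is a rounded vowel (*wabo*, *so*); -zij when the last vowel of the stem is an unrounded vowel (*de*, *waoha*).
*fibgijo*: last vowel = /o/, a rounded vowel → -on → *fibgijoon*.
*awfa*: last vowel = /a/, an unrounded vowel → -zij → *awfazij*.

fibgijoon, awfazij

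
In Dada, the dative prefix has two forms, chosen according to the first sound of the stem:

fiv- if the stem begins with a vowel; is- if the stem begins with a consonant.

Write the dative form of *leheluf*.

*leheluf* — first sound /l/ (a consonant) → is- → *isleheluf*.

isleheluf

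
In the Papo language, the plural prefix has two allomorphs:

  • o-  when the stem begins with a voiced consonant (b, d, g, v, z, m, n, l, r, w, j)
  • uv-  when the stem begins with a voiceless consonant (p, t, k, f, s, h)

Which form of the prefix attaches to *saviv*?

The first consonant of *saviv* is /s/, which is voiceless, so the prefix is uv-.

uv-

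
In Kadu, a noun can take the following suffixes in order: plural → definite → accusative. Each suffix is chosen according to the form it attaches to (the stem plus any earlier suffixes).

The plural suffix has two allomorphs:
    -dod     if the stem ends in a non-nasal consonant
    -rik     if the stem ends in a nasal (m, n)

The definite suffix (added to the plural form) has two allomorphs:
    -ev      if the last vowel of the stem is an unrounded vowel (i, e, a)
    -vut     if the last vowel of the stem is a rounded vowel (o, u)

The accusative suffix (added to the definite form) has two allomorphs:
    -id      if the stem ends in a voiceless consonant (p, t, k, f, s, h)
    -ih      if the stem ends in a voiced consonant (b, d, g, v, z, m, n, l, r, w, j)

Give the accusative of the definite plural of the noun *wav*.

wavdodvutid

The final consonant of *wav* is /v/, which is non-nasal, so the plural suffix is -dod, giving *wavdod*.
The plural form *wavdod*: last vowel = /o/, a rounded vowel → -vut → *wavdodvut*.
Since the final consonant of the definite form *wavdodvut* is /t/ (voiceless), it takes -id, giving *wavdodvutid*.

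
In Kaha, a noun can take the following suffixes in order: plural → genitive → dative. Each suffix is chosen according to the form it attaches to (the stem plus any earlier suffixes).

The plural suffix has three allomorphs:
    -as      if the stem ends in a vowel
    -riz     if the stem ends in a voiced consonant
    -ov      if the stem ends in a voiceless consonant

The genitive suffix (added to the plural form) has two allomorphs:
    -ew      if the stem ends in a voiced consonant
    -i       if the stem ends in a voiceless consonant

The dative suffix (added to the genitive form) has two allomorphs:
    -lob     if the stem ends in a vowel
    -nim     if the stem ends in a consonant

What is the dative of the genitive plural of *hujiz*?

*hujiz* — final sound /z/ (a voiced consonant) → -riz → *hujizriz*.
Since the final consonant of the plural form *hujizriz* is /z/ (voiced), it takes -ew, giving *hujizrizew*.
The final sound of the genitive form *hujizrizew* is /w/, which is a consonant, so the dative suffix is -nim, giving *hujizrizewnim*.

hujizrizewnim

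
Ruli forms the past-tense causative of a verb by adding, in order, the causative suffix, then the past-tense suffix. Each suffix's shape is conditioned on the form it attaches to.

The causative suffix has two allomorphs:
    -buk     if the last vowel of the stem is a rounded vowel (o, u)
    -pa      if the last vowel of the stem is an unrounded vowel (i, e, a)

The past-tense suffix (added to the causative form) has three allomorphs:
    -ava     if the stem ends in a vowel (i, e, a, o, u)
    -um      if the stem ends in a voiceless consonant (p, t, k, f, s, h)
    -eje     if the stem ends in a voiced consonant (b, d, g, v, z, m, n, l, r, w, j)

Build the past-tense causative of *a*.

apaava

*a* — last vowel /a/ (an unrounded vowel) → -pa → *apa*.
The final sound of the causative form *apa* is /a/, which is a vowel, so the past-tense suffix is -ava, giving *apaava*.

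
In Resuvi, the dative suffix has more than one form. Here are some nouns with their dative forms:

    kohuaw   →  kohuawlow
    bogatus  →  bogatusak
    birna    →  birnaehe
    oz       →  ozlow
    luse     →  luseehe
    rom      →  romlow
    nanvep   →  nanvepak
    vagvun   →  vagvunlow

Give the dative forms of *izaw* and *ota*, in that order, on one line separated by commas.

izawlow, otaehe

The suffix is conditioned by the final sound: -ak when the stem ends in a voiceless consonant (*bogatus*, *nanvep*); -low when the stem ends in a voiced consonant (*kohuaw*, *oz*, *rom*, *vagvun*); -ehe when the stem ends in a vowel (*birna*, *luse*).
*izaw*: final sound = /w/, a voiced consonant → -low → *izawlow*.
*ota* — final sound /a/ (a vowel) → -ehe → *otaehe*.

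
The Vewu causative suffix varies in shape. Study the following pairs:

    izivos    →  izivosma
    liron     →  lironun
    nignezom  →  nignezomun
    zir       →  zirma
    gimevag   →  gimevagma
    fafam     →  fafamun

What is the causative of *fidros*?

fidrosma

The pattern is nasality of the final consonant: -un when the stem ends in a nasal (*liron*, *nignezom*, *fafam*); -ma when the stem ends in a non-nasal consonant (*izivos*, *zir*, *gimevag*).
The final consonant of *fidros* is /s/, which is non-nasal, so the suffix is -ma, giving *fidrosma*.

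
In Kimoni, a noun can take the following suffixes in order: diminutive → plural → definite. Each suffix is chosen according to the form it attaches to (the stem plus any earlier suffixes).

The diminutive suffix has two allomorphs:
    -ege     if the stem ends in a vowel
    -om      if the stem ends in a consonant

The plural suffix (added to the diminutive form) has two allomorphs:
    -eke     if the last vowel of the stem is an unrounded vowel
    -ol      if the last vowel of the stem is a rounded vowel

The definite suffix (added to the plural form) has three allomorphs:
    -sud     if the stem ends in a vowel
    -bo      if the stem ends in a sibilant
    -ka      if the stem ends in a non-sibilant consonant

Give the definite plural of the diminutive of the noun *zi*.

Since the final sound of *zi* is /i/ (a vowel), it takes -ege, giving *ziege*.
The diminutive form *ziege*: last vowel = /e/, an unrounded vowel → -eke → *ziegeeke*.
Since the final sound of the plural form *ziegeeke* is /e/ (a vowel), it takes -sud, giving *ziegeekesud*.

ziegeekesud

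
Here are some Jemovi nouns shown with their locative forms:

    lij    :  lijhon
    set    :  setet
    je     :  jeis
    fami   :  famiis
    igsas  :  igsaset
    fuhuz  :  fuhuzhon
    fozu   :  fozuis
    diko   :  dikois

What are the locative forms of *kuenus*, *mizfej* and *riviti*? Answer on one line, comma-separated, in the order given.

kuenuset, mizfejhon, rivitiis

The pattern is voicing of the final sound: -et when the stem ends in a voiceless consonant (*set*, *igsas*); -hon when the stem ends in a voiced consonant (*lij*, *fuhuz*); -is when the stem ends in a vowel (*je*, *fami*, *fozu*, *diko*).
The final sound of *kuenus* is /s/, which is a voiceless consonant, so the suffix is -et, giving *kuenuset*.
*mizfej*: final sound = /j/, a voiced consonant → -hon → *mizfejhon*.
*riviti*: final sound = /i/, a vowel → -is → *rivitiis*.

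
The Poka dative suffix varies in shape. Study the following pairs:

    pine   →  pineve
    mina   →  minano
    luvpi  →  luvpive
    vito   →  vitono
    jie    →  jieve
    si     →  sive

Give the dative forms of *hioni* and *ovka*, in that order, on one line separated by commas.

The pattern is front/back vowel harmony: -ve when the last vowel of the stem is a front vowel (*pine*, *luvpi*, *jie*, *si*); -no when the last vowel of the stem is a back vowel (*mina*, *vito*).
The last vowel of *hioni* is /i/, which is a front vowel, so the suffix is -ve, giving *hionive*.
*ovka*: last vowel = /a/, a back vowel → -no → *ovkano*.

hionive, ovkano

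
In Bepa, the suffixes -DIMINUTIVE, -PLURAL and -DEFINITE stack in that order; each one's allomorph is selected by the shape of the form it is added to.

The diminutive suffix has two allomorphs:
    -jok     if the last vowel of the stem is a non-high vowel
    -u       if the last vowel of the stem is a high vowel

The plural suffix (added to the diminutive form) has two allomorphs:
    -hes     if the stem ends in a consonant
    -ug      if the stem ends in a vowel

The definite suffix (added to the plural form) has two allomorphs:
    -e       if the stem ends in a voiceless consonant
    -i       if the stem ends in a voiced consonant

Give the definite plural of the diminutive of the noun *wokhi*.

wokhiuugi

*wokhi* — last vowel /i/ (a high vowel) → -u → *wokhiu*.
The final sound of the diminutive form *wokhiu* is /u/, which is a vowel, so the plural suffix is -ug, giving *wokhiuug*.
The final consonant of the plural form *wokhiuug* is /g/, which is voiced, so the definite suffix is -i, giving *wokhiuugi*.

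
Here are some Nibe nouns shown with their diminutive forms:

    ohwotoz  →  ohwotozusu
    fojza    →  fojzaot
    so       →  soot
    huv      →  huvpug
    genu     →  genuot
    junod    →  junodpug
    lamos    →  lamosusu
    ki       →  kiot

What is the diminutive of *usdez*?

The suffix is conditioned by the final sound: -usu when the stem ends in a sibilant (*ohwotoz*, *lamos*); -pug when the stem ends in a non-sibilant consonant (*huv*, *junod*); -ot when the stem ends in a vowel (*fojza*, *so*, *genu*, *ki*).
Since the final sound of *usdez* is /z/ (a sibilant), it takes -usu, giving *usdezusu*.

usdezusu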